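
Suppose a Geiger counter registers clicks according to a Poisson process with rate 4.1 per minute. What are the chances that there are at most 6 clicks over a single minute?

With mean μ = 4.1 per minute,
P(N ≤ 6) = Σ_{j=0}^{6} e^(−μ) μ^j/j! ≈ 0.8786.

0.8786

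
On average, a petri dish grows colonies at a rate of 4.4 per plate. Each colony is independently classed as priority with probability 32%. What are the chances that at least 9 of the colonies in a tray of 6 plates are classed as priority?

Thinning: the colonies that are classed as priority themselves form a Poisson process with rate 0.32 × 4.4 = 1.408 per plate.
Over the interval, μ = 1.408 × 6 = 8.448 (a tray of 6 plates = 6 plates).
P(N ≥ 9) = 1 − P(N ≤ 8) ≈ 0.4697.

0.4697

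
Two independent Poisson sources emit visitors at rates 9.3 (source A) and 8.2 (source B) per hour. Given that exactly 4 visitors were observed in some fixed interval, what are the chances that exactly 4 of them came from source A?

0.0798

Given the total, each event is independently from source A with probability p = λ_A/(λ_A+λ_B) = 9.3/17.5 ≈ 0.5314.
So K ~ Binomial(4, 9.3/17.5): P(K = 4) = C(4,4) · (9.3/17.5)^4 · (8.2/17.5)^0 ≈ 0.0798.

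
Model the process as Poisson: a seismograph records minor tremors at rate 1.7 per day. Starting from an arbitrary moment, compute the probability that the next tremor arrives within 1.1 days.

0.8459

Inter-arrival times are exponential with rate λ = 1.7 per day.
P(T ≤ 1.1) = 1 − e^(−λt) = 1 − e^(−1.7 × 1.1) = 1 − e^(−1.87) ≈ 0.8459.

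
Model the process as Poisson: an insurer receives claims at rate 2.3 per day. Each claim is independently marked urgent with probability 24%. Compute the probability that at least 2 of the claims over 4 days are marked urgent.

0.6474

Thinning: the claims that are marked urgent themselves form a Poisson process with rate 0.24 × 2.3 = 0.552 per day.
Over the interval, μ = 0.552 × 4 = 2.208 (4 days).
P(N ≥ 2) = 1 − P(N ≤ 1) ≈ 0.6474.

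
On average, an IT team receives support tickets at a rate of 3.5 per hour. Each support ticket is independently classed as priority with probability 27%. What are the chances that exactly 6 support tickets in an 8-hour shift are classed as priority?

Thinning: the support tickets that are classed as priority themselves form a Poisson process with rate 0.27 × 3.5 = 0.945 per hour.
Over the interval, μ = 0.945 × 8 = 7.56 (an 8-hour shift = 8 hours).
P(N = 6) = e^(−7.56) · 7.56^6/6! ≈ 0.1351.

0.1351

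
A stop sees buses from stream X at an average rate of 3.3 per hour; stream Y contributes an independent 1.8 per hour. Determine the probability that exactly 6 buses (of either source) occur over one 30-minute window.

Independent Poisson processes superpose: combined rate λ = 3.3 + 1.8 = 5.1 per hour.
Over the interval, μ = 5.1 × 0.5 = 2.55 (a 30-minute window = 0.5 hours).
P(N = 6) = e^(−2.55) · 2.55^6/6! ≈ 0.0298.

0.0298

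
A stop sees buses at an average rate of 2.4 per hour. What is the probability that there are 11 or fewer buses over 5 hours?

0.4616

Over the interval, μ = 2.4 × 5 = 12 (5 hours).
P(N ≤ 11) = Σ_{j=0}^{11} e^(−μ) μ^j/j! ≈ 0.4616.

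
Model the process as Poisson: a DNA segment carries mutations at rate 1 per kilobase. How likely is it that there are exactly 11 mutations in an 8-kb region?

0.0722

Over the interval, μ = 1 × 8 = 8 (an 8-kb region = 8 kilobases).
P(N = 11) = e^(−μ) μ^11/11! = e^(−8) · 8^11/39916800 ≈ 0.0722.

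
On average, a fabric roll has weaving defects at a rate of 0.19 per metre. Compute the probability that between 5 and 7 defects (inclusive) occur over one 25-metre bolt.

0.4060

Over the interval, μ = 0.19 × 25 = 4.75 (a 25-metre bolt = 25 metres).
P(5 ≤ N ≤ 7) = Σ_{j=5}^{7} e^(−4.75) · 4.75^j/j! ≈ 0.4060.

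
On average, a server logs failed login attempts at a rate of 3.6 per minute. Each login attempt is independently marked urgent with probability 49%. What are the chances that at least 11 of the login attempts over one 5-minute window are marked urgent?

0.2729

Thinning: the login attempts that are marked urgent themselves form a Poisson process with rate 0.49 × 3.6 = 1.764 per minute.
Over the interval, μ = 1.764 × 5 = 8.82 (a 5-minute window = 5 minutes).
P(N ≥ 11) = 1 − P(N ≤ 10) ≈ 0.2729.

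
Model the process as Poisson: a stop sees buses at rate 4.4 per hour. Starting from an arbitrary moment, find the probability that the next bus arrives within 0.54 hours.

0.9071

Inter-arrival times are exponential with rate λ = 4.4 per hour.
P(T ≤ 0.54) = 1 − e^(−λt) = 1 − e^(−4.4 × 0.54) = 1 − e^(−2.376) ≈ 0.9071.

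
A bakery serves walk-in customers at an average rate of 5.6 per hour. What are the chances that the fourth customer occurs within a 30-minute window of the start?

0.3081

Over the interval, μ = 5.6 × 0.5 = 2.8 (a 30-minute window = 0.5 hours).
The fourth arrival falls in the interval iff at least 4 events occur there: P(S_4 ≤ t) = P(N ≥ 4) = 1 − P(N ≤ 3) ≈ 0.3081.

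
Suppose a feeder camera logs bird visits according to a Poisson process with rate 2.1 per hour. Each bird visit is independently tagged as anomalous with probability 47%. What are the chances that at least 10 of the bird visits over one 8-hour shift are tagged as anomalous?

Thinning: the bird visits that are tagged as anomalous themselves form a Poisson process with rate 0.47 × 2.1 = 0.987 per hour.
Over the interval, μ = 0.987 × 8 = 7.896 (an 8-hour shift = 8 hours).
P(N ≥ 10) = 1 − P(N ≤ 9) ≈ 0.2706.

0.2706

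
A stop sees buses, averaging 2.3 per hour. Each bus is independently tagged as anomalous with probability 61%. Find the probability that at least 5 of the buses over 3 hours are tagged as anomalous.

0.4119

Thinning: the buses that are tagged as anomalous themselves form a Poisson process with rate 0.61 × 2.3 = 1.403 per hour.
Over the interval, μ = 1.403 × 3 = 4.209 (3 hours).
P(N ≥ 5) = 1 − P(N ≤ 4) ≈ 0.4119.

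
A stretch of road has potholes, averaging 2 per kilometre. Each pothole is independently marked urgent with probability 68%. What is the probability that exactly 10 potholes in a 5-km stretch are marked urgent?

0.0649

Thinning: the potholes that are marked urgent themselves form a Poisson process with rate 0.68 × 2 = 1.36 per kilometre.
Over the interval, μ = 1.36 × 5 = 6.8 (a 5-km stretch = 5 kilometres).
P(N = 10) = e^(−6.8) · 6.8^10/10! ≈ 0.0649.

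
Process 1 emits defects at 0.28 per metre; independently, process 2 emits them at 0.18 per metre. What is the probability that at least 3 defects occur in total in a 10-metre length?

Independent Poisson processes superpose: combined rate λ = 0.28 + 0.18 = 0.46 per metre.
Over the interval, μ = 0.46 × 10 = 4.6 (a 10-metre length = 10 metres).
P(N ≥ 3) = 1 − P(N ≤ 2) ≈ 0.8374.

0.8374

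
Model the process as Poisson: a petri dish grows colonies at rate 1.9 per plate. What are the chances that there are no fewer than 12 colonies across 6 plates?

0.4684

Over the interval, μ = 1.9 × 6 = 11.4 (6 plates).
P(N ≥ 12) = 1 − P(N ≤ 11) = 1 − Σ_{j=0}^{11} e^(−μ) μ^j/j! ≈ 0.4684.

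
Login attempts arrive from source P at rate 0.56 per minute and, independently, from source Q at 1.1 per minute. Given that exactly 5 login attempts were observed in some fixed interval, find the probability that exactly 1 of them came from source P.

Given the total, each event is independently from source P with probability p = λ_P/(λ_P+λ_Q) = 0.56/1.66 ≈ 0.3373.
So K ~ Binomial(5, 0.56/1.66): P(K = 1) = C(5,1) · (0.56/1.66)^1 · (1.1/1.66)^4 ≈ 0.3252.

0.3252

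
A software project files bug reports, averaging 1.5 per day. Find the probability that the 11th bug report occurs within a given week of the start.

Over the interval, μ = 1.5 × 7 = 10.5 (a week = 7 days).
The 11th arrival falls in the interval iff at least 11 events occur there: P(S_11 ≤ t) = P(N ≥ 11) = 1 − P(N ≤ 10) ≈ 0.4793.

0.4793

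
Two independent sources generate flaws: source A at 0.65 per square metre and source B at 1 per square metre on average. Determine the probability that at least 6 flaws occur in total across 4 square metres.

Independent Poisson processes superpose: combined rate λ = 0.65 + 1 = 1.65 per square metre.
Over the interval, μ = 1.65 × 4 = 6.6 (4 square metres).
P(N ≥ 6) = 1 − P(N ≤ 5) ≈ 0.6453.

0.6453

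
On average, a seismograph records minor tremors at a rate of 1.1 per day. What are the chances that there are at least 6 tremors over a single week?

Over the interval, μ = 1.1 × 7 = 7.7 (a week = 7 days).
P(N ≥ 6) = 1 − P(N ≤ 5) = 1 − Σ_{j=0}^{5} e^(−μ) μ^j/j! ≈ 0.7797.

0.7797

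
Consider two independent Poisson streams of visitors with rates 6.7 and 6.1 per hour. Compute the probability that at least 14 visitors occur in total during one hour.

0.4050

Independent Poisson processes superpose: combined rate λ = 6.7 + 6.1 = 12.8 per hour.
So μ = 12.8.
P(N ≥ 14) = 1 − P(N ≤ 13) ≈ 0.4050.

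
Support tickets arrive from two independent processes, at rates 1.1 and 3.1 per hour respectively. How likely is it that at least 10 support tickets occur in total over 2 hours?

Independent Poisson processes superpose: combined rate λ = 1.1 + 3.1 = 4.2 per hour.
Over the interval, μ = 4.2 × 2 = 8.4 (2 hours).
P(N ≥ 10) = 1 − P(N ≤ 9) ≈ 0.3341.

0.3341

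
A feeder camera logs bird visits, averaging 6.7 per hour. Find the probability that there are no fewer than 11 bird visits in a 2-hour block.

0.7811

Over the interval, μ = 6.7 × 2 = 13.4 (a 2-hour block = 2 hours).
P(N ≥ 11) = 1 − P(N ≤ 10) = 1 − Σ_{j=0}^{10} e^(−μ) μ^j/j! ≈ 0.7811.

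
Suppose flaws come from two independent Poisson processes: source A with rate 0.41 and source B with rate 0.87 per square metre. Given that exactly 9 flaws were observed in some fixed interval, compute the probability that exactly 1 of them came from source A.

Given the total, each event is independently from source A with probability p = λ_A/(λ_A+λ_B) = 0.41/1.28 ≈ 0.3203.
So K ~ Binomial(9, 0.41/1.28): P(K = 1) = C(9,1) · (0.41/1.28)^1 · (0.87/1.28)^8 ≈ 0.1313.

0.1313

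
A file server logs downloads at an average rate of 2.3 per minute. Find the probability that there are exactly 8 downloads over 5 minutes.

Over the interval, μ = 2.3 × 5 = 11.5 (5 minutes).
P(N = 8) = e^(−μ) μ^8/8! = e^(−11.5) · 11.5^8/40320 ≈ 0.0769.

0.0769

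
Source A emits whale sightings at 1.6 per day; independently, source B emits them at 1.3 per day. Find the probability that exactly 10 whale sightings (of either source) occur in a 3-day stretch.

Independent Poisson processes superpose: combined rate λ = 1.6 + 1.3 = 2.9 per day.
Over the interval, μ = 2.9 × 3 = 8.7 (a 3-day stretch = 3 days).
P(N = 10) = e^(−8.7) · 8.7^10/10! ≈ 0.1140.

0.1140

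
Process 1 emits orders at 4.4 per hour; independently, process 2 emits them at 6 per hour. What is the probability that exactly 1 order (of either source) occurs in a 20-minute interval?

Independent Poisson processes superpose: combined rate λ = 4.4 + 6 = 10.4 per hour.
Over the interval, μ = 10.4 × 1/3 ≈ 3.46667 (a 20-minute interval = 1/3 hours).
P(N = 1) = e^(−3.46667) · 3.46667^1/1! ≈ 0.1082.

0.1082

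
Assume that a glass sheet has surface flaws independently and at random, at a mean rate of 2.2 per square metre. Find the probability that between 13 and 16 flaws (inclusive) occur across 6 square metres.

0.3795

Over the interval, μ = 2.2 × 6 = 13.2 (6 square metres).
P(13 ≤ N ≤ 16) = Σ_{j=13}^{16} e^(−13.2) · 13.2^j/j! ≈ 0.3795.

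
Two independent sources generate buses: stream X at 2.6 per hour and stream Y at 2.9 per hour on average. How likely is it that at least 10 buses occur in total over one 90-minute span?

Independent Poisson processes superpose: combined rate λ = 2.6 + 2.9 = 5.5 per hour.
Over the interval, μ = 5.5 × 1.5 = 8.25 (a 90-minute span = 1.5 hours).
P(N ≥ 10) = 1 − P(N ≤ 9) ≈ 0.3148.

0.3148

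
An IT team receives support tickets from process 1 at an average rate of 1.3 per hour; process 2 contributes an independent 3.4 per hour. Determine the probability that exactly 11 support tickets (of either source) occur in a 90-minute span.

0.0465

Independent Poisson processes superpose: combined rate λ = 1.3 + 3.4 = 4.7 per hour.
Over the interval, μ = 4.7 × 1.5 = 7.05 (a 90-minute span = 1.5 hours).
P(N = 11) = e^(−7.05) · 7.05^11/11! ≈ 0.0465.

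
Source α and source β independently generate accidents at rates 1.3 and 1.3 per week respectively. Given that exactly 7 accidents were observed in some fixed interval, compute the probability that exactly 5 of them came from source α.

Given the total, each event is independently from source α with probability p = λ_α/(λ_α+λ_β) = 1.3/2.6 = 0.5000.
So K ~ Binomial(7, 1.3/2.6): P(K = 5) = C(7,5) · (1.3/2.6)^5 · (1.3/2.6)^2 ≈ 0.1641.

0.1641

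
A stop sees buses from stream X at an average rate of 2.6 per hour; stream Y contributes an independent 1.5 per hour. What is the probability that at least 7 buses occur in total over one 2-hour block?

Independent Poisson processes superpose: combined rate λ = 2.6 + 1.5 = 4.1 per hour.
Over the interval, μ = 4.1 × 2 = 8.2 (a 2-hour block = 2 hours).
P(N ≥ 7) = 1 − P(N ≤ 6) ≈ 0.7104.

0.7104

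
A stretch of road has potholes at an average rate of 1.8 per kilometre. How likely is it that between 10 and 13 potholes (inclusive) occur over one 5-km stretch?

0.3387

Over the interval, μ = 1.8 × 5 = 9 (a 5-km stretch = 5 kilometres).
P(10 ≤ N ≤ 13) = Σ_{j=10}^{13} e^(−9) · 9^j/j! ≈ 0.3387.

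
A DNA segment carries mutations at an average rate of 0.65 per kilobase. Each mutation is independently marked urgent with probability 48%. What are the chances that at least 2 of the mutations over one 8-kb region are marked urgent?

Thinning: the mutations that are marked urgent themselves form a Poisson process with rate 0.48 × 0.65 = 0.312 per kilobase.
Over the interval, μ = 0.312 × 8 = 2.496 (an 8-kb region = 8 kilobases).
P(N ≥ 2) = 1 − P(N ≤ 1) ≈ 0.7119.

0.7119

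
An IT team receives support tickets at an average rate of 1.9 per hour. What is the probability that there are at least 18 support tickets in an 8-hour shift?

Over the interval, μ = 1.9 × 8 = 15.2 (an 8-hour shift = 8 hours).
P(N ≥ 18) = 1 − P(N ≤ 17) = 1 − Σ_{j=0}^{17} e^(−μ) μ^j/j! ≈ 0.2683.

0.2683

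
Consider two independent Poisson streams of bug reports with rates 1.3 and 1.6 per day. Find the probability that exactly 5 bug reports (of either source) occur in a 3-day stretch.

0.0692

Independent Poisson processes superpose: combined rate λ = 1.3 + 1.6 = 2.9 per day.
Over the interval, μ = 2.9 × 3 = 8.7 (a 3-day stretch = 3 days).
P(N = 5) = e^(−8.7) · 8.7^5/5! ≈ 0.0692.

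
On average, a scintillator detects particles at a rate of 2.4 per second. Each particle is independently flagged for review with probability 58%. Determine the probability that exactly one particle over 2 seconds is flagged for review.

Thinning: the particles that are flagged for review themselves form a Poisson process with rate 0.58 × 2.4 = 1.392 per second.
Over the interval, μ = 1.392 × 2 = 2.784 (2 seconds).
P(N = 1) = e^(−2.784) · 2.784^1/1! ≈ 0.1720.

0.1720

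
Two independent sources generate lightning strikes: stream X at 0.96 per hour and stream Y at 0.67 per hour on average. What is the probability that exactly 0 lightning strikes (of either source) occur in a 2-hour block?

Independent Poisson processes superpose: combined rate λ = 0.96 + 0.67 = 1.63 per hour.
Over the interval, μ = 1.63 × 2 = 3.26 (a 2-hour block = 2 hours).
P(N = 0) = e^(−3.26) · 3.26^0/0! ≈ 0.0384.

0.0384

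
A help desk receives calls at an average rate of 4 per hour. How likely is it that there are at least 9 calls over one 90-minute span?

0.1528

Over the interval, μ = 4 × 1.5 = 6 (a 90-minute span = 1.5 hours).
P(N ≥ 9) = 1 − P(N ≤ 8) = 1 − Σ_{j=0}^{8} e^(−μ) μ^j/j! ≈ 0.1528.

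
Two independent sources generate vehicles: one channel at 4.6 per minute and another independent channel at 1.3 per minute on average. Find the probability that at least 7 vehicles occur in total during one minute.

Independent Poisson processes superpose: combined rate λ = 4.6 + 1.3 = 5.9 per minute.
So μ = 5.9.
P(N ≥ 7) = 1 − P(N ≤ 6) ≈ 0.3776.

0.3776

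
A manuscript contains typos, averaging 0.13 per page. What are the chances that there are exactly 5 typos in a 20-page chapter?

0.0735

Over the interval, μ = 0.13 × 20 = 2.6 (a 20-page chapter = 20 pages).
P(N = 5) = e^(−μ) μ^5/5! = e^(−2.6) · 2.6^5/120 ≈ 0.0735.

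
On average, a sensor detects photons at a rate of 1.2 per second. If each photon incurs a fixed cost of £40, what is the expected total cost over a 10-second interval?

E[N] = 1.2 × 10 = 12 (a 10-second interval = 10 seconds); E[cost] = 12 × £40 = £480.

£480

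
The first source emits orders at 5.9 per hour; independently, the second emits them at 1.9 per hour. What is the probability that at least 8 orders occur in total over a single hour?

Independent Poisson processes superpose: combined rate λ = 5.9 + 1.9 = 7.8 per hour.
So μ = 7.8.
P(N ≥ 8) = 1 − P(N ≤ 7) ≈ 0.5188.

0.5188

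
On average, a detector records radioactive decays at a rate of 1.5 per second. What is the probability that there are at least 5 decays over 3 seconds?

0.4679

Over the interval, μ = 1.5 × 3 = 4.5 (3 seconds).
P(N ≥ 5) = 1 − P(N ≤ 4) = 1 − Σ_{j=0}^{4} e^(−μ) μ^j/j! ≈ 0.4679.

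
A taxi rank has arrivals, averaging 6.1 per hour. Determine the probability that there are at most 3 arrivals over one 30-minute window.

Over the interval, μ = 6.1 × 0.5 = 3.05 (a 30-minute window = 0.5 hours).
P(N ≤ 3) = Σ_{j=0}^{3} e^(−μ) μ^j/j! ≈ 0.6360.

0.6360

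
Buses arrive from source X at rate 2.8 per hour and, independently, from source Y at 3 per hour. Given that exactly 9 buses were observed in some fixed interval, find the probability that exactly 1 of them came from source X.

0.0223

Given the total, each event is independently from source X with probability p = λ_X/(λ_X+λ_Y) = 2.8/5.8 ≈ 0.4828.
So K ~ Binomial(9, 2.8/5.8): P(K = 1) = C(9,1) · (2.8/5.8)^1 · (3/5.8)^8 ≈ 0.0223.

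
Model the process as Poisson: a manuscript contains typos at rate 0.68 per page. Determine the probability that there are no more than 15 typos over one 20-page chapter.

0.7083

Over the interval, μ = 0.68 × 20 = 13.6 (a 20-page chapter = 20 pages).
P(N ≤ 15) = Σ_{j=0}^{15} e^(−μ) μ^j/j! ≈ 0.7083.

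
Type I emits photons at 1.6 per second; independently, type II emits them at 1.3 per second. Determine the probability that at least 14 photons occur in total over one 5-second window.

0.5875

Independent Poisson processes superpose: combined rate λ = 1.6 + 1.3 = 2.9 per second.
Over the interval, μ = 2.9 × 5 = 14.5 (a 5-second window = 5 seconds).
P(N ≥ 14) = 1 − P(N ≤ 13) ≈ 0.5875.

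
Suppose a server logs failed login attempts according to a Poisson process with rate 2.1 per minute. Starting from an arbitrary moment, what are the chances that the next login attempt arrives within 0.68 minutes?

Inter-arrival times are exponential with rate λ = 2.1 per minute.
P(T ≤ 0.68) = 1 − e^(−λt) = 1 − e^(−2.1 × 0.68) = 1 − e^(−1.428) ≈ 0.7602.

0.7602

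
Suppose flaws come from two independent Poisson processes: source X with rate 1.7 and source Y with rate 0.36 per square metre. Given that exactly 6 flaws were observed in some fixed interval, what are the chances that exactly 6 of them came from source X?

Given the total, each event is independently from source X with probability p = λ_X/(λ_X+λ_Y) = 1.7/2.06 ≈ 0.8252.
So K ~ Binomial(6, 1.7/2.06): P(K = 6) = C(6,6) · (1.7/2.06)^6 · (0.36/2.06)^0 ≈ 0.3159.

0.3159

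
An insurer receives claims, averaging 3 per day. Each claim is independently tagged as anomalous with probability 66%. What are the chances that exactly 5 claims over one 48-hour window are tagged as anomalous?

Thinning: the claims that are tagged as anomalous themselves form a Poisson process with rate 0.66 × 3 = 1.98 per day.
Over the interval, μ = 1.98 × 2 = 3.96 (a 48-hour window = 2 days).
P(N = 5) = e^(−3.96) · 3.96^5/5! ≈ 0.1547.

0.1547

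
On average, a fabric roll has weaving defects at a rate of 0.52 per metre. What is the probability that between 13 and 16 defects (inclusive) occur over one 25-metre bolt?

0.3724

Over the interval, μ = 0.52 × 25 = 13 (a 25-metre bolt = 25 metres).
P(13 ≤ N ≤ 16) = Σ_{j=13}^{16} e^(−13) · 13^j/j! ≈ 0.3724.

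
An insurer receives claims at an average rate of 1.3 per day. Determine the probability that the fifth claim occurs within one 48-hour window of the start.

0.1226

Over the interval, μ = 1.3 × 2 = 2.6 (a 48-hour window = 2 days).
The fifth arrival falls in the interval iff at least 5 events occur there: P(S_5 ≤ t) = P(N ≥ 5) = 1 − P(N ≤ 4) ≈ 0.1226.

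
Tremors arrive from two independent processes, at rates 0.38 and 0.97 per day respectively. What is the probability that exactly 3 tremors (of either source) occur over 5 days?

Independent Poisson processes superpose: combined rate λ = 0.38 + 0.97 = 1.35 per day.
Over the interval, μ = 1.35 × 5 = 6.75 (5 days).
P(N = 3) = e^(−6.75) · 6.75^3/3! ≈ 0.0600.

0.0600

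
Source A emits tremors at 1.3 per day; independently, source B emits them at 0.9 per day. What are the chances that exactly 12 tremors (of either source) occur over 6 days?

0.1081

Independent Poisson processes superpose: combined rate λ = 1.3 + 0.9 = 2.2 per day.
Over the interval, μ = 2.2 × 6 = 13.2 (6 days).
P(N = 12) = e^(−13.2) · 13.2^12/12! ≈ 0.1081.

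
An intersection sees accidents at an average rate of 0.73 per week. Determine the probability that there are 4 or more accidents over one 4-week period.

0.3349

Over the interval, μ = 0.73 × 4 = 2.92 (a 4-week period = 4 weeks).
P(N ≥ 4) = 1 − P(N ≤ 3) = 1 − Σ_{j=0}^{3} e^(−μ) μ^j/j! ≈ 0.3349.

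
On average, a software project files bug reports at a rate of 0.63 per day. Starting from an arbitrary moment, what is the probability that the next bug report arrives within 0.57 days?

0.3017

Inter-arrival times are exponential with rate λ = 0.63 per day.
P(T ≤ 0.57) = 1 − e^(−λt) = 1 − e^(−0.63 × 0.57) = 1 − e^(−0.3591) ≈ 0.3017.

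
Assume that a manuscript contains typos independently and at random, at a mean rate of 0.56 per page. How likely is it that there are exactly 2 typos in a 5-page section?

Over the interval, μ = 0.56 × 5 = 2.8 (a 5-page section = 5 pages).
P(N = 2) = e^(−μ) μ^2/2! = e^(−2.8) · 2.8^2/2 ≈ 0.2384.

0.2384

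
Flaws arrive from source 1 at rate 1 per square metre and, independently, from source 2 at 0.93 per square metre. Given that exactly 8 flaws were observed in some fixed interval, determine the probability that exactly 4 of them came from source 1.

0.2720

Given the total, each event is independently from source 1 with probability p = λ_1/(λ_1+λ_2) = 1/1.93 ≈ 0.5181.
So K ~ Binomial(8, 1/1.93): P(K = 4) = C(8,4) · (1/1.93)^4 · (0.93/1.93)^4 ≈ 0.2720.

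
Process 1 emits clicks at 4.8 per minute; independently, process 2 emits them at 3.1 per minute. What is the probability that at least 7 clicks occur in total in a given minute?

0.6743

Independent Poisson processes superpose: combined rate λ = 4.8 + 3.1 = 7.9 per minute.
So μ = 7.9.
P(N ≥ 7) = 1 − P(N ≤ 6) ≈ 0.6743.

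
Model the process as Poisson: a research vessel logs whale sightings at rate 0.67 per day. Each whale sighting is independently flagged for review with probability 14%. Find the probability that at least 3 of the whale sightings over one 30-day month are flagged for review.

0.5339

Thinning: the whale sightings that are flagged for review themselves form a Poisson process with rate 0.14 × 0.67 = 0.0938 per day.
Over the interval, μ = 0.0938 × 30 = 2.814 (a 30-day month = 30 days).
P(N ≥ 3) = 1 − P(N ≤ 2) ≈ 0.5339.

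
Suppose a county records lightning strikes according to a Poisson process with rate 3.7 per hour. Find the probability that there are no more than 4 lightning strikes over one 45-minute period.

Over the interval, μ = 3.7 × 0.75 = 2.775 (a 45-minute period = 0.75 hours).
P(N ≤ 4) = Σ_{j=0}^{4} e^(−μ) μ^j/j! ≈ 0.8515.

0.8515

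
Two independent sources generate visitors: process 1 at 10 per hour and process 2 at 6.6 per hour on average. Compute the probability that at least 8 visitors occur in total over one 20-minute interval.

0.1946

Independent Poisson processes superpose: combined rate λ = 10 + 6.6 = 16.6 per hour.
Over the interval, μ = 16.6 × 1/3 ≈ 5.53333 (a 20-minute interval = 1/3 hours).
P(N ≥ 8) = 1 − P(N ≤ 7) ≈ 0.1946.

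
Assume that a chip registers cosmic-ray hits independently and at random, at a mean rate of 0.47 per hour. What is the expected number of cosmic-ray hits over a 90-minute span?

0.705

E[N] = λt = 0.47 × 1.5 = 0.705 (a 90-minute span = 1.5 hours).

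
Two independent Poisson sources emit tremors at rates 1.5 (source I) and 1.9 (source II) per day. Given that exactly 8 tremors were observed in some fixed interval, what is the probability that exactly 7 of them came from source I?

Given the total, each event is independently from source I with probability p = λ_I/(λ_I+λ_II) = 1.5/3.4 ≈ 0.4412.
So K ~ Binomial(8, 1.5/3.4): P(K = 7) = C(8,7) · (1.5/3.4)^7 · (1.9/3.4)^1 ≈ 0.0145.

0.0145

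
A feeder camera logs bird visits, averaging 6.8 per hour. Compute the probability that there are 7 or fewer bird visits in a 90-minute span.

0.2027

Over the interval, μ = 6.8 × 1.5 = 10.2 (a 90-minute span = 1.5 hours).
P(N ≤ 7) = Σ_{j=0}^{7} e^(−μ) μ^j/j! ≈ 0.2027.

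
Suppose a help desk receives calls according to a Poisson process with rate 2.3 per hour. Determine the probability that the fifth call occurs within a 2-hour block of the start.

Over the interval, μ = 2.3 × 2 = 4.6 (a 2-hour block = 2 hours).
The fifth arrival falls in the interval iff at least 5 events occur there: P(S_5 ≤ t) = P(N ≥ 5) = 1 − P(N ≤ 4) ≈ 0.4868.

0.4868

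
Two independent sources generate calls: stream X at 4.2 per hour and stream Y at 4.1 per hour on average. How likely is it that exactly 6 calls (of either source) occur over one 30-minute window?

Independent Poisson processes superpose: combined rate λ = 4.2 + 4.1 = 8.3 per hour.
Over the interval, μ = 8.3 × 0.5 = 4.15 (a 30-minute window = 0.5 hours).
P(N = 6) = e^(−4.15) · 4.15^6/6! ≈ 0.1118.

0.1118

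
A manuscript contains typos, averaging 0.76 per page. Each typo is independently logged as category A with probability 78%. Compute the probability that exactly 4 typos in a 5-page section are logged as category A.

0.1660

Thinning: the typos that are logged as category A themselves form a Poisson process with rate 0.78 × 0.76 = 0.5928 per page.
Over the interval, μ = 0.5928 × 5 = 2.964 (a 5-page section = 5 pages).
P(N = 4) = e^(−2.964) · 2.964^4/4! ≈ 0.1660.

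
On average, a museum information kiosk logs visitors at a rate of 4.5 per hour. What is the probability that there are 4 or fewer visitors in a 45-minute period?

Over the interval, μ = 4.5 × 0.75 = 3.375 (a 45-minute period = 0.75 hours).
P(N ≤ 4) = Σ_{j=0}^{4} e^(−μ) μ^j/j! ≈ 0.7488.

0.7488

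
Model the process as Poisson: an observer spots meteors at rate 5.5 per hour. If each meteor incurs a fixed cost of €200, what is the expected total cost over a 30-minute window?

E[N] = 5.5 × 0.5 = 2.75 (a 30-minute window = 0.5 hours); E[cost] = 2.75 × €200 = €550.

€550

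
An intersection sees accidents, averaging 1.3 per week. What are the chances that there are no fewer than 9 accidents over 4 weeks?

Over the interval, μ = 1.3 × 4 = 5.2 (4 weeks).
P(N ≥ 9) = 1 − P(N ≤ 8) = 1 − Σ_{j=0}^{8} e^(−μ) μ^j/j! ≈ 0.0819.

0.0819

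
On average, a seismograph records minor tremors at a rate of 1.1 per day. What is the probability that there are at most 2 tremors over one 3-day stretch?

Over the interval, μ = 1.1 × 3 = 3.3 (a 3-day stretch = 3 days).
P(N ≤ 2) = Σ_{j=0}^{2} e^(−μ) μ^j/j! ≈ 0.3594.

0.3594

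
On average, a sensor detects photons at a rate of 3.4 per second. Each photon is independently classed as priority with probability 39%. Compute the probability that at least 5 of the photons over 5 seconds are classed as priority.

0.7905

Thinning: the photons that are classed as priority themselves form a Poisson process with rate 0.39 × 3.4 = 1.326 per second.
Over the interval, μ = 1.326 × 5 = 6.63 (5 seconds).
P(N ≥ 5) = 1 − P(N ≤ 4) ≈ 0.7905.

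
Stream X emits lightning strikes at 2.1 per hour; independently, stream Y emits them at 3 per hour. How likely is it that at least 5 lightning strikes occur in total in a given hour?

0.5769

Independent Poisson processes superpose: combined rate λ = 2.1 + 3 = 5.1 per hour.
So μ = 5.1.
P(N ≥ 5) = 1 − P(N ≤ 4) ≈ 0.5769.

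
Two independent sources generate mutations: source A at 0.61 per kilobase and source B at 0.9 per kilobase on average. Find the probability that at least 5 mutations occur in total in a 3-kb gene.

Independent Poisson processes superpose: combined rate λ = 0.61 + 0.9 = 1.51 per kilobase.
Over the interval, μ = 1.51 × 3 = 4.53 (a 3-kb gene = 3 kilobases).
P(N ≥ 5) = 1 − P(N ≤ 4) ≈ 0.4736.

0.4736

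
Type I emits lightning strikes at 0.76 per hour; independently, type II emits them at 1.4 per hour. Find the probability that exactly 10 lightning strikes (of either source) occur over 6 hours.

Independent Poisson processes superpose: combined rate λ = 0.76 + 1.4 = 2.16 per hour.
Over the interval, μ = 2.16 × 6 = 12.96 (6 hours).
P(N = 10) = e^(−12.96) · 12.96^10/10! ≈ 0.0867.

0.0867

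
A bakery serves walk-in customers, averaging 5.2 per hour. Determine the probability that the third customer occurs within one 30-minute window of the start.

Over the interval, μ = 5.2 × 0.5 = 2.6 (a 30-minute window = 0.5 hours).
The third arrival falls in the interval iff at least 3 events occur there: P(S_3 ≤ t) = P(N ≥ 3) = 1 − P(N ≤ 2) ≈ 0.4816.

0.4816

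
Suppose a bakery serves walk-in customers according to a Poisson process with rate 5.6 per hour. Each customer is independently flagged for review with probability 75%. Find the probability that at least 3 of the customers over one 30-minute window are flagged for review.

Thinning: the customers that are flagged for review themselves form a Poisson process with rate 0.75 × 5.6 = 4.2 per hour.
Over the interval, μ = 4.2 × 0.5 = 2.1 (a 30-minute window = 0.5 hours).
P(N ≥ 3) = 1 − P(N ≤ 2) ≈ 0.3504.

0.3504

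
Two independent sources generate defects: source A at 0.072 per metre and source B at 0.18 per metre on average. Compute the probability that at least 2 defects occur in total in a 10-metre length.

0.7168

Independent Poisson processes superpose: combined rate λ = 0.072 + 0.18 = 0.252 per metre.
Over the interval, μ = 0.252 × 10 = 2.52 (a 10-metre length = 10 metres).
P(N ≥ 2) = 1 − P(N ≤ 1) ≈ 0.7168.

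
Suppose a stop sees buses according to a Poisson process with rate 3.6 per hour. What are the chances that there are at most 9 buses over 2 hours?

0.8096

Over the interval, μ = 3.6 × 2 = 7.2 (2 hours).
P(N ≤ 9) = Σ_{j=0}^{9} e^(−μ) μ^j/j! ≈ 0.8096.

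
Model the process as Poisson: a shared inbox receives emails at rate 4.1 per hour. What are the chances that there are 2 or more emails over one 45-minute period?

Over the interval, μ = 4.1 × 0.75 = 3.075 (a 45-minute period = 0.75 hours).
P(N ≥ 2) = 1 − P(N ≤ 1) = 1 − Σ_{j=0}^{1} e^(−μ) μ^j/j! ≈ 0.8118.

0.8118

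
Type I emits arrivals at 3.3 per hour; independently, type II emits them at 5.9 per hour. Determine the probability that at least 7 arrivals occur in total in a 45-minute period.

Independent Poisson processes superpose: combined rate λ = 3.3 + 5.9 = 9.2 per hour.
Over the interval, μ = 9.2 × 0.75 = 6.9 (a 45-minute period = 0.75 hours).
P(N ≥ 7) = 1 − P(N ≤ 6) ≈ 0.5353.

0.5353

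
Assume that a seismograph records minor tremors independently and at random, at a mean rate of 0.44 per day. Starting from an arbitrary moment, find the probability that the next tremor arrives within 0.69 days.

Inter-arrival times are exponential with rate λ = 0.44 per day.
P(T ≤ 0.69) = 1 − e^(−λt) = 1 − e^(−0.44 × 0.69) = 1 − e^(−0.3036) ≈ 0.2618.

0.2618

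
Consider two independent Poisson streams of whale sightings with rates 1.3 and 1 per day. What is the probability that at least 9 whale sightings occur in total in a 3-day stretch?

0.2580

Independent Poisson processes superpose: combined rate λ = 1.3 + 1 = 2.3 per day.
Over the interval, μ = 2.3 × 3 = 6.9 (a 3-day stretch = 3 days).
P(N ≥ 9) = 1 − P(N ≤ 8) ≈ 0.2580.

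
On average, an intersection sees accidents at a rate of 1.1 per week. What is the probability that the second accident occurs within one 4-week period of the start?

0.9337

Over the interval, μ = 1.1 × 4 = 4.4 (a 4-week period = 4 weeks).
The second arrival falls in the interval iff at least 2 events occur there: P(S_2 ≤ t) = P(N ≥ 2) = 1 − P(N ≤ 1) ≈ 0.9337.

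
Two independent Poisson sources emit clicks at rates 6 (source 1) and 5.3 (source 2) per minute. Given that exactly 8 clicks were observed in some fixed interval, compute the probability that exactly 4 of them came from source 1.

0.2693

Given the total, each event is independently from source 1 with probability p = λ_1/(λ_1+λ_2) = 6/11.3 ≈ 0.5310.
So K ~ Binomial(8, 6/11.3): P(K = 4) = C(8,4) · (6/11.3)^4 · (5.3/11.3)^4 ≈ 0.2693.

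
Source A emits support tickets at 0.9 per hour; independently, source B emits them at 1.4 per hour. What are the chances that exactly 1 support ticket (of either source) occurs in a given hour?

Independent Poisson processes superpose: combined rate λ = 0.9 + 1.4 = 2.3 per hour.
So μ = 2.3.
P(N = 1) = e^(−2.3) · 2.3^1/1! ≈ 0.2306.

0.2306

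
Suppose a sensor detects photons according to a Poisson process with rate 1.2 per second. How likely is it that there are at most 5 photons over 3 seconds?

Over the interval, μ = 1.2 × 3 = 3.6 (3 seconds).
P(N ≤ 5) = Σ_{j=0}^{5} e^(−μ) μ^j/j! ≈ 0.8441.

0.8441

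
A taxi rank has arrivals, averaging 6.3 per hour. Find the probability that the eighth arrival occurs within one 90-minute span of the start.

0.7261

Over the interval, μ = 6.3 × 1.5 = 9.45 (a 90-minute span = 1.5 hours).
The eighth arrival falls in the interval iff at least 8 events occur there: P(S_8 ≤ t) = P(N ≥ 8) = 1 − P(N ≤ 7) ≈ 0.7261.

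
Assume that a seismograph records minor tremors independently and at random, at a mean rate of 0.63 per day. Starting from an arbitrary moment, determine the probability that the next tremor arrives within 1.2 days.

Inter-arrival times are exponential with rate λ = 0.63 per day.
P(T ≤ 1.2) = 1 − e^(−λt) = 1 − e^(−0.63 × 1.2) = 1 − e^(−0.756) ≈ 0.5305.

0.5305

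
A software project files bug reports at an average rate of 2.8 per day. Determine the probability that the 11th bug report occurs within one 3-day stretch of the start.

0.2257

Over the interval, μ = 2.8 × 3 = 8.4 (a 3-day stretch = 3 days).
The 11th arrival falls in the interval iff at least 11 events occur there: P(S_11 ≤ t) = P(N ≥ 11) = 1 − P(N ≤ 10) ≈ 0.2257.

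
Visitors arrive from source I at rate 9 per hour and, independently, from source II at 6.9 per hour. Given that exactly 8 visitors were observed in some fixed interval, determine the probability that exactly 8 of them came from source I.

Given the total, each event is independently from source I with probability p = λ_I/(λ_I+λ_II) = 9/15.9 ≈ 0.5660.
So K ~ Binomial(8, 9/15.9): P(K = 8) = C(8,8) · (9/15.9)^8 · (6.9/15.9)^0 ≈ 0.0105.

0.0105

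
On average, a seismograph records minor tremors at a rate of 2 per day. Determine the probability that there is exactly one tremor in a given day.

0.2707

With mean μ = 2 per day,
P(N = 1) = e^(−μ) μ^1/1! = e^(−2) · 2^1/1 ≈ 0.2707.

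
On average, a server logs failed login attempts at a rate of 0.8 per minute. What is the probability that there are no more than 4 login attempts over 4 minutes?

0.7806

Over the interval, μ = 0.8 × 4 = 3.2 (4 minutes).
P(N ≤ 4) = Σ_{j=0}^{4} e^(−μ) μ^j/j! ≈ 0.7806.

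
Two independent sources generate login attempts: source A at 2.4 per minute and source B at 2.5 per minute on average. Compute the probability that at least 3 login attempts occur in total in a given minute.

0.8667

Independent Poisson processes superpose: combined rate λ = 2.4 + 2.5 = 4.9 per minute.
So μ = 4.9.
P(N ≥ 3) = 1 − P(N ≤ 2) ≈ 0.8667.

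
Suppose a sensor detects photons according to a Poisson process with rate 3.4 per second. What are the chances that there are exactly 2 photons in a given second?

0.1929

With mean μ = 3.4 per second,
P(N = 2) = e^(−μ) μ^2/2! = e^(−3.4) · 3.4^2/2 ≈ 0.1929.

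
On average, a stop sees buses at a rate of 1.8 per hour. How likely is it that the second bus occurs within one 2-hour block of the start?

0.8743

Over the interval, μ = 1.8 × 2 = 3.6 (a 2-hour block = 2 hours).
The second arrival falls in the interval iff at least 2 events occur there: P(S_2 ≤ t) = P(N ≥ 2) = 1 − P(N ≤ 1) ≈ 0.8743.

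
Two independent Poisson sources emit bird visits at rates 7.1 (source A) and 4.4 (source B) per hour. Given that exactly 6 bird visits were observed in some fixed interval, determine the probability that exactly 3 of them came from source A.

Given the total, each event is independently from source A with probability p = λ_A/(λ_A+λ_B) = 7.1/11.5 ≈ 0.6174.
So K ~ Binomial(6, 7.1/11.5): P(K = 3) = C(6,3) · (7.1/11.5)^3 · (4.4/11.5)^3 ≈ 0.2636.

0.2636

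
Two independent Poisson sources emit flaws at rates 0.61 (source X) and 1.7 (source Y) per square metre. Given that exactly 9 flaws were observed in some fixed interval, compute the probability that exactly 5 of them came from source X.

Given the total, each event is independently from source X with probability p = λ_X/(λ_X+λ_Y) = 0.61/2.31 ≈ 0.2641.
So K ~ Binomial(9, 0.61/2.31): P(K = 5) = C(9,5) · (0.61/2.31)^5 · (1.7/2.31)^4 ≈ 0.0475.

0.0475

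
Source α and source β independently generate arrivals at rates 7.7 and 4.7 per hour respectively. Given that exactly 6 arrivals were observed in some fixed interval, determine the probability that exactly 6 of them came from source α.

Given the total, each event is independently from source α with probability p = λ_α/(λ_α+λ_β) = 7.7/12.4 ≈ 0.6210.
So K ~ Binomial(6, 7.7/12.4): P(K = 6) = C(6,6) · (7.7/12.4)^6 · (4.7/12.4)^0 ≈ 0.0573.

0.0573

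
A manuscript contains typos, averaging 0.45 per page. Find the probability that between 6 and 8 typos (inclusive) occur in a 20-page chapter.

0.3400

Over the interval, μ = 0.45 × 20 = 9 (a 20-page chapter = 20 pages).
P(6 ≤ N ≤ 8) = Σ_{j=6}^{8} e^(−9) · 9^j/j! ≈ 0.3400.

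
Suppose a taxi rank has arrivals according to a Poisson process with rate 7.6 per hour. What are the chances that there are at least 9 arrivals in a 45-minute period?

0.1234

Over the interval, μ = 7.6 × 0.75 = 5.7 (a 45-minute period = 0.75 hours).
P(N ≥ 9) = 1 − P(N ≤ 8) = 1 − Σ_{j=0}^{8} e^(−μ) μ^j/j! ≈ 0.1234.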